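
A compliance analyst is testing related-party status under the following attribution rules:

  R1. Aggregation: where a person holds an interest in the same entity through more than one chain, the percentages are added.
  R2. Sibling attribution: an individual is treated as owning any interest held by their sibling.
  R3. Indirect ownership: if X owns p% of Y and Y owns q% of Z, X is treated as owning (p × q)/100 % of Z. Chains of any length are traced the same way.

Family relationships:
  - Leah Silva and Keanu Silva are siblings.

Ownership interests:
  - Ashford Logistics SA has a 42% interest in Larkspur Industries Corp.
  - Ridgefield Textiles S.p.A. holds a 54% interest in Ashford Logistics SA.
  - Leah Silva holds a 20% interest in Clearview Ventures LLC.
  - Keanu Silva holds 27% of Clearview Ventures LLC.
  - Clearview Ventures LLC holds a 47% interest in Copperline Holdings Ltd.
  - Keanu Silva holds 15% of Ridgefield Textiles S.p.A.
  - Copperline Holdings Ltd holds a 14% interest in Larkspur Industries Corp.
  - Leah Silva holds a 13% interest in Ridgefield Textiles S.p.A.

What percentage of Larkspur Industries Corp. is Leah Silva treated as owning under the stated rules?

9.443%

By sibling attribution (R2), Leah Silva is treated as also owning Keanu Silva's interest in Ridgefield Textiles S.p.A, giving 13% + 15% = 28%.
By sibling attribution (R2), Leah Silva is treated as also owning Keanu Silva's interest in Clearview Ventures LLC, giving 20% + 27% = 47%.
Chain via Ridgefield Textiles S.p.A. → Ashford Logistics SA (R3): 28% × 54% × 42% = 6.3504% of Larkspur Industries Corp.
Chain via Clearview Ventures LLC → Copperline Holdings Ltd (R3): 47% × 47% × 14% = 3.0926% of Larkspur Industries Corp.
Aggregating (R1): 6.3504% + 3.0926% = 9.443%.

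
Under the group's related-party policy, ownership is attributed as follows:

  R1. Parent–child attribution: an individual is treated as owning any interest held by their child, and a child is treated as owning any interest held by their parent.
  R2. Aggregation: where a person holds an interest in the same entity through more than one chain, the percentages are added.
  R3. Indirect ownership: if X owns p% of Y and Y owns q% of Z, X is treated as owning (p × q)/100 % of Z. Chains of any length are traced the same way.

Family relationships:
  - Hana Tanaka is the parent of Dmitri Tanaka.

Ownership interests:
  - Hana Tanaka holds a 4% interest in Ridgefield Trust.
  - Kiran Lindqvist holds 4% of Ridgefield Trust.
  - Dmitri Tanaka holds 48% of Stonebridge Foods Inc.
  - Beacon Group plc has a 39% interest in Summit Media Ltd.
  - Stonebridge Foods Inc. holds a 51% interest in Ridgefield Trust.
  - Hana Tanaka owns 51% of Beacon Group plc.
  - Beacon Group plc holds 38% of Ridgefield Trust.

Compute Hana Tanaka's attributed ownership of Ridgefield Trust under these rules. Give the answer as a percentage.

47.86%

By parent–child attribution (R1), Hana Tanaka is treated as owning Dmitri Tanaka's 48% interest in Stonebridge Foods Inc.
Chain via Beacon Group plc (R3): 51% × 38% = 19.38% of Ridgefield Trust.
Direct interest in Ridgefield Trust: 4%.
Chain via Stonebridge Foods Inc. (R3): 48% × 51% = 24.48% of Ridgefield Trust.
Aggregating (R2): 19.38% + 4% + 24.48% = 47.86%.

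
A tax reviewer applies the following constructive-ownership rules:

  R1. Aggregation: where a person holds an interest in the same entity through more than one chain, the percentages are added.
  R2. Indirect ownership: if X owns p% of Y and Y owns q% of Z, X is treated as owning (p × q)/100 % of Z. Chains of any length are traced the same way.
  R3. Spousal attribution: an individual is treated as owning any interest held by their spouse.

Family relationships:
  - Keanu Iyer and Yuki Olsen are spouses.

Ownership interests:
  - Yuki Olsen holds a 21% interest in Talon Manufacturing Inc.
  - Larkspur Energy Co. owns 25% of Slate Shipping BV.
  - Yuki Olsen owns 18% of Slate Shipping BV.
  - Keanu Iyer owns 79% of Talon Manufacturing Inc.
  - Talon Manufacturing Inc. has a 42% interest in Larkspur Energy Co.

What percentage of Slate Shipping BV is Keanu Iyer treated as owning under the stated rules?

28.5%

By spousal attribution (R3), Keanu Iyer is treated as also owning Yuki Olsen's interest in Talon Manufacturing Inc, giving 79% + 21% = 100%.
By spousal attribution (R3), Keanu Iyer is treated as owning Yuki Olsen's 18% interest in Slate Shipping BV.
Chain via Talon Manufacturing Inc. → Larkspur Energy Co. (R2): 100% × 42% × 25% = 10.5% of Slate Shipping BV.
Direct interest in Slate Shipping BV: 18%.
Aggregating (R1): 10.5% + 18% = 28.5%.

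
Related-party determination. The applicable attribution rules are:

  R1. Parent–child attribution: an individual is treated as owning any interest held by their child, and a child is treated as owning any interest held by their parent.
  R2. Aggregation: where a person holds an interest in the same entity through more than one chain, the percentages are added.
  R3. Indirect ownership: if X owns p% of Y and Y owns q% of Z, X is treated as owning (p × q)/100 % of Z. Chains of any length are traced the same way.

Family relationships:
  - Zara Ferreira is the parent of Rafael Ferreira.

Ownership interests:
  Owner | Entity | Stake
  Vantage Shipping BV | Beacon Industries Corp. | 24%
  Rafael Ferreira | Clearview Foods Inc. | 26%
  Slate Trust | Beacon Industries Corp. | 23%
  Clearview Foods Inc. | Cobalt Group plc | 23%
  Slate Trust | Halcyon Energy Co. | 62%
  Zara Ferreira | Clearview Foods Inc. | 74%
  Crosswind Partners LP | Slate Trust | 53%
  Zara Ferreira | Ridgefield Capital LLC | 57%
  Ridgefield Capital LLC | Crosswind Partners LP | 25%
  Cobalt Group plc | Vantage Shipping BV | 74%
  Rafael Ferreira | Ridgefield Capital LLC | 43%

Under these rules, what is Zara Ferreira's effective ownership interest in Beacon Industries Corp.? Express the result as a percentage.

By parent–child attribution (R1), Zara Ferreira is treated as also owning Rafael Ferreira's interest in Ridgefield Capital LLC, giving 57% + 43% = 100%.
By parent–child attribution (R1), Zara Ferreira is treated as also owning Rafael Ferreira's interest in Clearview Foods Inc, giving 74% + 26% = 100%.
Chain via Ridgefield Capital LLC → Crosswind Partners LP → Slate Trust (R3): 100% × 25% × 53% × 23% = 3.0475% of Beacon Industries Corp.
Chain via Clearview Foods Inc. → Cobalt Group plc → Vantage Shipping BV (R3): 100% × 23% × 74% × 24% = 4.0848% of Beacon Industries Corp.
Aggregating (R2): 3.0475% + 4.0848% = 7.1323%.

7.1323%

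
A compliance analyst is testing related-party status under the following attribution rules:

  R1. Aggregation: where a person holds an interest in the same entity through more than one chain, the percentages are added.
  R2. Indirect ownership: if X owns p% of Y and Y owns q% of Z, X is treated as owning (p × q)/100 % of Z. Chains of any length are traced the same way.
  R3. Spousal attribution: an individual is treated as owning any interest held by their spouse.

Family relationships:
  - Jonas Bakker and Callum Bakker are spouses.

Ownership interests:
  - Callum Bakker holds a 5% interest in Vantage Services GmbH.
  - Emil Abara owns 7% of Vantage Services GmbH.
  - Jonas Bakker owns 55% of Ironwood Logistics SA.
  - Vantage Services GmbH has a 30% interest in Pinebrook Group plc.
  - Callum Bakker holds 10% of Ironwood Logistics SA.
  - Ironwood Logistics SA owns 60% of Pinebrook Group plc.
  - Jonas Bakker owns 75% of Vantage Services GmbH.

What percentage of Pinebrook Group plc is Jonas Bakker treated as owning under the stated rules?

By spousal attribution (R3), Jonas Bakker is treated as also owning Callum Bakker's interest in Vantage Services GmbH, giving 75% + 5% = 80%.
By spousal attribution (R3), Jonas Bakker is treated as also owning Callum Bakker's interest in Ironwood Logistics SA, giving 55% + 10% = 65%.
Chain via Vantage Services GmbH (R2): 80% × 30% = 24% of Pinebrook Group plc.
Chain via Ironwood Logistics SA (R2): 65% × 60% = 39% of Pinebrook Group plc.
Aggregating (R1): 24% + 39% = 63%.

63%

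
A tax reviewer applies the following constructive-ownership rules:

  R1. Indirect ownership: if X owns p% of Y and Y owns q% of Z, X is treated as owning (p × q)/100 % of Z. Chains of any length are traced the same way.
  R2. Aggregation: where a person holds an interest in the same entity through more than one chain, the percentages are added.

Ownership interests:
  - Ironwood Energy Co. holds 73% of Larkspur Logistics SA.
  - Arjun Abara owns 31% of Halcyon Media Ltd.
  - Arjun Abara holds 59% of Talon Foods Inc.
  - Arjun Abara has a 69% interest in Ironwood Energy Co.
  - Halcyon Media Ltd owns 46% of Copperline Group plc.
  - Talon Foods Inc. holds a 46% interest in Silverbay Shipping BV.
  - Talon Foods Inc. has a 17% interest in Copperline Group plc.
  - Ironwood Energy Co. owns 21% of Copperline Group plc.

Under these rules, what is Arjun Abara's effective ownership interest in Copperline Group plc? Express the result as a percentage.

Chain via Talon Foods Inc. (R1): 59% × 17% = 10.03% of Copperline Group plc.
Chain via Ironwood Energy Co. (R1): 69% × 21% = 14.49% of Copperline Group plc.
Chain via Halcyon Media Ltd (R1): 31% × 46% = 14.26% of Copperline Group plc.
Aggregating (R2): 10.03% + 14.49% + 14.26% = 38.78%.

38.78%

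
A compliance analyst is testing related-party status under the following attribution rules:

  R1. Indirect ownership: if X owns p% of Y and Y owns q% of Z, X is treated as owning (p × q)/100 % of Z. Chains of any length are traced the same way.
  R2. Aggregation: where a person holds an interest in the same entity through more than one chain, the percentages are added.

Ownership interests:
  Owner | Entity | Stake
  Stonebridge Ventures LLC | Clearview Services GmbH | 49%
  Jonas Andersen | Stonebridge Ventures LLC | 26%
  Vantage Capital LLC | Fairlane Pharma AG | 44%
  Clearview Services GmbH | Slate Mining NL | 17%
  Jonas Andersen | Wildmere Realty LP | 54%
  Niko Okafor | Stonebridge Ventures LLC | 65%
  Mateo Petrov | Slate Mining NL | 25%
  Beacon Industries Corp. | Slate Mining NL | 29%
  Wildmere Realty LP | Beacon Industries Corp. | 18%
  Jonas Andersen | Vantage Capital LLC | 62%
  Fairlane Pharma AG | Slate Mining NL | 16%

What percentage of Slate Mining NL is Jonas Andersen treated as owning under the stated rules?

Chain via Wildmere Realty LP → Beacon Industries Corp. (R1): 54% × 18% × 29% = 2.8188% of Slate Mining NL.
Chain via Stonebridge Ventures LLC → Clearview Services GmbH (R1): 26% × 49% × 17% = 2.1658% of Slate Mining NL.
Chain via Vantage Capital LLC → Fairlane Pharma AG (R1): 62% × 44% × 16% = 4.3648% of Slate Mining NL.
Aggregating (R2): 2.8188% + 2.1658% + 4.3648% = 9.3494%.

9.3494%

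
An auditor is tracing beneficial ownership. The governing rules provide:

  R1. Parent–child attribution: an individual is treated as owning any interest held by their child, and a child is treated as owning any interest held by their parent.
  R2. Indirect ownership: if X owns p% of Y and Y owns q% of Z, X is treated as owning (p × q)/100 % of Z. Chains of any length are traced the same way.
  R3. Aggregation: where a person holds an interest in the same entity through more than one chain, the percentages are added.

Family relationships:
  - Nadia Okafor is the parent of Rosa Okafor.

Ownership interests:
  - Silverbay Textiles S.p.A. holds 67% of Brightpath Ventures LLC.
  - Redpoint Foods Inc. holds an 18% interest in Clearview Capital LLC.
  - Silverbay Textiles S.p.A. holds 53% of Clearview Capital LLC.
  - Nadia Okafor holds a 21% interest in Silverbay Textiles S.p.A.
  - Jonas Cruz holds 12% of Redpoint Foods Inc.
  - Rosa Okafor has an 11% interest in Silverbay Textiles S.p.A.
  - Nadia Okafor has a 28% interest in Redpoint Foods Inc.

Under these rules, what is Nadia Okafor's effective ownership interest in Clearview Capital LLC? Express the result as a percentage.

By parent–child attribution (R1), Nadia Okafor is treated as also owning Rosa Okafor's interest in Silverbay Textiles S.p.A, giving 21% + 11% = 32%.
Chain via Redpoint Foods Inc. (R2): 28% × 18% = 5.04% of Clearview Capital LLC.
Chain via Silverbay Textiles S.p.A. (R2): 32% × 53% = 16.96% of Clearview Capital LLC.
Aggregating (R3): 5.04% + 16.96% = 22%.

22%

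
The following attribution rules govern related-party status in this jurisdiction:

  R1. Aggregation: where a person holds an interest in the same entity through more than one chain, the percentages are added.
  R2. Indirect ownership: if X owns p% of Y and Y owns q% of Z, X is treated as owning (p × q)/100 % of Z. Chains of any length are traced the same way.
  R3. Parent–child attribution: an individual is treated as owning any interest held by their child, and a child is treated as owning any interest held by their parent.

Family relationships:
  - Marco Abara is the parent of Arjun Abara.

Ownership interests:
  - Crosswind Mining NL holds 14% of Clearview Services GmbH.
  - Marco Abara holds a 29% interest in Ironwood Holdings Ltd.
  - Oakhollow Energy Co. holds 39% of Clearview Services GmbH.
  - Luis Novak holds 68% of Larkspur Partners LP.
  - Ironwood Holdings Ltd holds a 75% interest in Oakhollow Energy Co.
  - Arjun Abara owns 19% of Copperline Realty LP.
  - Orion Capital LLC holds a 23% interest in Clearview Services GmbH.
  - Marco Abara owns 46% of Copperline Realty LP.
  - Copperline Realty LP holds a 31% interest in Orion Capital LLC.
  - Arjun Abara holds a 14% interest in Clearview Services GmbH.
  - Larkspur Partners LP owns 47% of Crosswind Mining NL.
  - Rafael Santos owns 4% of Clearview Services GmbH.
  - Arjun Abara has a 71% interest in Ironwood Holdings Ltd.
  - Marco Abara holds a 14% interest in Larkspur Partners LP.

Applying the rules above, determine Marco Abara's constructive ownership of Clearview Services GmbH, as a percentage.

By parent–child attribution (R3), Marco Abara is treated as also owning Arjun Abara's interest in Copperline Realty LP, giving 46% + 19% = 65%.
By parent–child attribution (R3), Marco Abara is treated as also owning Arjun Abara's interest in Ironwood Holdings Ltd, giving 29% + 71% = 100%.
By parent–child attribution (R3), Marco Abara is treated as owning Arjun Abara's 14% interest in Clearview Services GmbH.
Chain via Larkspur Partners LP → Crosswind Mining NL (R2): 14% × 47% × 14% = 0.9212% of Clearview Services GmbH.
Chain via Copperline Realty LP → Orion Capital LLC (R2): 65% × 31% × 23% = 4.6345% of Clearview Services GmbH.
Chain via Ironwood Holdings Ltd → Oakhollow Energy Co. (R2): 100% × 75% × 39% = 29.25% of Clearview Services GmbH.
Direct interest in Clearview Services GmbH: 14%.
Aggregating (R1): 0.9212% + 4.6345% + 29.25% + 14% = 48.8057%.

48.8057%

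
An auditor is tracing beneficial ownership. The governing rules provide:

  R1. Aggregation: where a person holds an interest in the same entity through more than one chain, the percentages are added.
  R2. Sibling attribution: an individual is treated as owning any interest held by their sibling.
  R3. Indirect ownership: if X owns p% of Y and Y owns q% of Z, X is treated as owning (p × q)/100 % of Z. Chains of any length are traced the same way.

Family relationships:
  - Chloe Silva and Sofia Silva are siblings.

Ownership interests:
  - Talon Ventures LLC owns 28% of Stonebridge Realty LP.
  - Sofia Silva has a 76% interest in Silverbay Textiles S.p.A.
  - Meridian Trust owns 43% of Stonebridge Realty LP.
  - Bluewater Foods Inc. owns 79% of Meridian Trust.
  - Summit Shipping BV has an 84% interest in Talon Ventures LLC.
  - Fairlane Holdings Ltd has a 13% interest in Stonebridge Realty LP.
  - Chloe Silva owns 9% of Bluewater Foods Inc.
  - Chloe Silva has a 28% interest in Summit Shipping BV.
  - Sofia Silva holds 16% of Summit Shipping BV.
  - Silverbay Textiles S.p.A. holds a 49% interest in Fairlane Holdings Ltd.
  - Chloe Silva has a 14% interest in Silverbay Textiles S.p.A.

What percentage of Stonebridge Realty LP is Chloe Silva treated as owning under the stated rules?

By sibling attribution (R2), Chloe Silva is treated as also owning Sofia Silva's interest in Summit Shipping BV, giving 28% + 16% = 44%.
By sibling attribution (R2), Chloe Silva is treated as also owning Sofia Silva's interest in Silverbay Textiles S.p.A, giving 14% + 76% = 90%.
Chain via Summit Shipping BV → Talon Ventures LLC (R3): 44% × 84% × 28% = 10.3488% of Stonebridge Realty LP.
Chain via Silverbay Textiles S.p.A. → Fairlane Holdings Ltd (R3): 90% × 49% × 13% = 5.733% of Stonebridge Realty LP.
Chain via Bluewater Foods Inc. → Meridian Trust (R3): 9% × 79% × 43% = 3.0573% of Stonebridge Realty LP.
Aggregating (R1): 10.3488% + 5.733% + 3.0573% = 19.1391%.

19.1391%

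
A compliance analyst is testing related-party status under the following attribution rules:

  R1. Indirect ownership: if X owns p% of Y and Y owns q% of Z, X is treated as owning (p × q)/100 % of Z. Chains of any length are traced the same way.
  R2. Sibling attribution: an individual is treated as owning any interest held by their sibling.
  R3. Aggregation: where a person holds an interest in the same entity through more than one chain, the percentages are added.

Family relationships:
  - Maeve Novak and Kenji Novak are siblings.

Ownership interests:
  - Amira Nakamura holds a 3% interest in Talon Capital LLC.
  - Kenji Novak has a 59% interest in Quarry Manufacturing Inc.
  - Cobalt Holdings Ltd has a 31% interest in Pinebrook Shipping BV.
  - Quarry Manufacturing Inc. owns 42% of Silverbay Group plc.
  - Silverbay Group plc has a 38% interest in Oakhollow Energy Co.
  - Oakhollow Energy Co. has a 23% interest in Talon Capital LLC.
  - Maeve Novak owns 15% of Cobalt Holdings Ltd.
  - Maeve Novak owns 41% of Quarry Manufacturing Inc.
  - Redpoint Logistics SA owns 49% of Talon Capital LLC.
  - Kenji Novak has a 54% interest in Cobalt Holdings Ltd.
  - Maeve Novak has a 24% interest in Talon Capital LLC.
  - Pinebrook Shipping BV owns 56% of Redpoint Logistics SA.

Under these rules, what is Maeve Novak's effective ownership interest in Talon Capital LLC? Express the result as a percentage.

By sibling attribution (R2), Maeve Novak is treated as also owning Kenji Novak's interest in Quarry Manufacturing Inc, giving 41% + 59% = 100%.
By sibling attribution (R2), Maeve Novak is treated as also owning Kenji Novak's interest in Cobalt Holdings Ltd, giving 15% + 54% = 69%.
Chain via Quarry Manufacturing Inc. → Silverbay Group plc → Oakhollow Energy Co. (R1): 100% × 42% × 38% × 23% = 3.6708% of Talon Capital LLC.
Chain via Cobalt Holdings Ltd → Pinebrook Shipping BV → Redpoint Logistics SA (R1): 69% × 31% × 56% × 49% = 5.869416% of Talon Capital LLC.
Direct interest in Talon Capital LLC: 24%.
Aggregating (R3): 3.6708% + 5.869416% + 24% = 33.540216%.

33.540216%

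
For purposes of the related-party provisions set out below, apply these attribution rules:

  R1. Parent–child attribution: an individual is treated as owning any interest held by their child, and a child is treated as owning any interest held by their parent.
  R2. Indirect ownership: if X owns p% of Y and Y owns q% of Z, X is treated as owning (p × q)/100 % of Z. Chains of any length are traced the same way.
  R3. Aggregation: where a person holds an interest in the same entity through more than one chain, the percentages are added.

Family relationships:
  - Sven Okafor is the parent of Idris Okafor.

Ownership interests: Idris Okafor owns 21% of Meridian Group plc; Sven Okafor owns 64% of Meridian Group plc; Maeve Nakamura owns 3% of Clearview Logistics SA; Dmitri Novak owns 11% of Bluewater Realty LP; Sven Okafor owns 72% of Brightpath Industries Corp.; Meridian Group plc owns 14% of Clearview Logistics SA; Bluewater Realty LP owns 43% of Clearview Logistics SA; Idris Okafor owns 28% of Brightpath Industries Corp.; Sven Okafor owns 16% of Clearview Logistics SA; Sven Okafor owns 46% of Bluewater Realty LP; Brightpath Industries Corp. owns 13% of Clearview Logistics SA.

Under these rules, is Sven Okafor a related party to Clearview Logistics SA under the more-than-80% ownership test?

No

By parent–child attribution (R1), Sven Okafor is treated as also owning Idris Okafor's interest in Meridian Group plc, giving 64% + 21% = 85%.
By parent–child attribution (R1), Sven Okafor is treated as also owning Idris Okafor's interest in Brightpath Industries Corp, giving 72% + 28% = 100%.
Chain via Meridian Group plc (R2): 85% × 14% = 11.9% of Clearview Logistics SA.
Chain via Bluewater Realty LP (R2): 46% × 43% = 19.78% of Clearview Logistics SA.
Chain via Brightpath Industries Corp. (R2): 100% × 13% = 13% of Clearview Logistics SA.
Direct interest in Clearview Logistics SA: 16%.
Aggregating (R3): 11.9% + 19.78% + 13% + 16% = 60.68%.
60.68% does not exceed the 80% threshold, so Sven is not a related party to Clearview Logistics SA.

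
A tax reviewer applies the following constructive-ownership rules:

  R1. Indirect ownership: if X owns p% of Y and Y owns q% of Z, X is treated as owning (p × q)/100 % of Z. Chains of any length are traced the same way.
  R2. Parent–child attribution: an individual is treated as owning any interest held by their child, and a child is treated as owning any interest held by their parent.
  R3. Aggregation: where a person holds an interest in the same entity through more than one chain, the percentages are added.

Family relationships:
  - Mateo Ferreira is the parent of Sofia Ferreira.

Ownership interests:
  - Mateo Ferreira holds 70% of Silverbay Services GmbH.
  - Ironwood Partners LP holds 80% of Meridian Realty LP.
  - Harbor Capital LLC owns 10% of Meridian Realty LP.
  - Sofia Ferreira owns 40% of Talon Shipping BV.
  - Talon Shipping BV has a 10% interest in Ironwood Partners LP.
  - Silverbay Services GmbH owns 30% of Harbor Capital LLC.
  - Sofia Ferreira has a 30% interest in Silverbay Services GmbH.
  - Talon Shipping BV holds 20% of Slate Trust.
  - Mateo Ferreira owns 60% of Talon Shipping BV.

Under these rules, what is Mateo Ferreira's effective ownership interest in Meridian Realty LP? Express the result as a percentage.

11%

By parent–child attribution (R2), Mateo Ferreira is treated as also owning Sofia Ferreira's interest in Talon Shipping BV, giving 60% + 40% = 100%.
By parent–child attribution (R2), Mateo Ferreira is treated as also owning Sofia Ferreira's interest in Silverbay Services GmbH, giving 70% + 30% = 100%.
Chain via Talon Shipping BV → Ironwood Partners LP (R1): 100% × 10% × 80% = 8% of Meridian Realty LP.
Chain via Silverbay Services GmbH → Harbor Capital LLC (R1): 100% × 30% × 10% = 3% of Meridian Realty LP.
Aggregating (R3): 8% + 3% = 11%.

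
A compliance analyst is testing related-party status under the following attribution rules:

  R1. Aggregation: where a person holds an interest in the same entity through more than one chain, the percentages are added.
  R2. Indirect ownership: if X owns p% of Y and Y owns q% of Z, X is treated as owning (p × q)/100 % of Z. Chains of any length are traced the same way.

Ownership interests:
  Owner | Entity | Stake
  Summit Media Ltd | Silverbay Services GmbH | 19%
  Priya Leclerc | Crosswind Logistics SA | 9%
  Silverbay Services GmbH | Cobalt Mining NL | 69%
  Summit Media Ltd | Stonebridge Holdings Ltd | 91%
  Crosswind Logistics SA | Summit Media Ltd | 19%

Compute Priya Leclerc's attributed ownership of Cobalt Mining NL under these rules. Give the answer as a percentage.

Chain via Crosswind Logistics SA → Summit Media Ltd → Silverbay Services GmbH (R2): 9% × 19% × 19% × 69% = 0.224181% of Cobalt Mining NL.

0.224181%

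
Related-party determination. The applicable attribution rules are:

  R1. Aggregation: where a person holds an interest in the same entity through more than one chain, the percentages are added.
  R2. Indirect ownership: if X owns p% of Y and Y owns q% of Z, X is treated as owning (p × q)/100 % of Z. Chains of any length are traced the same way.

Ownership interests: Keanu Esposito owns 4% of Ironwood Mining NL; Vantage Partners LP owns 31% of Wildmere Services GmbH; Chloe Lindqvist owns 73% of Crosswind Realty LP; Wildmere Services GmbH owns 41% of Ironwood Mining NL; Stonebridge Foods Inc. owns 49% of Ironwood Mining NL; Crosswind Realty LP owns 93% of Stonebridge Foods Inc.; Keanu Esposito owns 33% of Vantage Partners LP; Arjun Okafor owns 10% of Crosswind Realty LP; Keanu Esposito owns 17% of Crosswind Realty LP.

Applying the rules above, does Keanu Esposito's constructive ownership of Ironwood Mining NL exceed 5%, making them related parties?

Chain via Crosswind Realty LP → Stonebridge Foods Inc. (R2): 17% × 93% × 49% = 7.7469% of Ironwood Mining NL.
Chain via Vantage Partners LP → Wildmere Services GmbH (R2): 33% × 31% × 41% = 4.1943% of Ironwood Mining NL.
Direct interest in Ironwood Mining NL: 4%.
Aggregating (R1): 7.7469% + 4.1943% + 4% = 15.9412%.
15.9412% exceeds the 5% threshold, so Keanu is a related party to Ironwood Mining NL.

Yes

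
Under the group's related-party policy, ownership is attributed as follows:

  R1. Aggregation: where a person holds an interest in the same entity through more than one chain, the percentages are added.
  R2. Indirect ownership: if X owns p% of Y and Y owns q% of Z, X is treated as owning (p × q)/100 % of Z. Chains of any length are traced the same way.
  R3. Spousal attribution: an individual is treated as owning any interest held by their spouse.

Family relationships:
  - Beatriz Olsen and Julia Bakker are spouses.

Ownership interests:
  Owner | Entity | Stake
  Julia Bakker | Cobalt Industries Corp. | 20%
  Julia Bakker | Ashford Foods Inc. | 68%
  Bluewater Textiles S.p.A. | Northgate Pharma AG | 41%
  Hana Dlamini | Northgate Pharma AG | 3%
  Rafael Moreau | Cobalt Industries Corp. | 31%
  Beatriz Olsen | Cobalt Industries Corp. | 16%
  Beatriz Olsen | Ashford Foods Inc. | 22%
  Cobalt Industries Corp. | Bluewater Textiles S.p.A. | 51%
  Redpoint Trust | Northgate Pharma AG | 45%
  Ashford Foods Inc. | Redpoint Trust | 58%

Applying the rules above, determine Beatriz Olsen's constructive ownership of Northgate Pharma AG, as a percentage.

31.0176%

By spousal attribution (R3), Beatriz Olsen is treated as also owning Julia Bakker's interest in Cobalt Industries Corp, giving 16% + 20% = 36%.
By spousal attribution (R3), Beatriz Olsen is treated as also owning Julia Bakker's interest in Ashford Foods Inc, giving 22% + 68% = 90%.
Chain via Cobalt Industries Corp. → Bluewater Textiles S.p.A. (R2): 36% × 51% × 41% = 7.5276% of Northgate Pharma AG.
Chain via Ashford Foods Inc. → Redpoint Trust (R2): 90% × 58% × 45% = 23.49% of Northgate Pharma AG.
Aggregating (R1): 7.5276% + 23.49% = 31.0176%.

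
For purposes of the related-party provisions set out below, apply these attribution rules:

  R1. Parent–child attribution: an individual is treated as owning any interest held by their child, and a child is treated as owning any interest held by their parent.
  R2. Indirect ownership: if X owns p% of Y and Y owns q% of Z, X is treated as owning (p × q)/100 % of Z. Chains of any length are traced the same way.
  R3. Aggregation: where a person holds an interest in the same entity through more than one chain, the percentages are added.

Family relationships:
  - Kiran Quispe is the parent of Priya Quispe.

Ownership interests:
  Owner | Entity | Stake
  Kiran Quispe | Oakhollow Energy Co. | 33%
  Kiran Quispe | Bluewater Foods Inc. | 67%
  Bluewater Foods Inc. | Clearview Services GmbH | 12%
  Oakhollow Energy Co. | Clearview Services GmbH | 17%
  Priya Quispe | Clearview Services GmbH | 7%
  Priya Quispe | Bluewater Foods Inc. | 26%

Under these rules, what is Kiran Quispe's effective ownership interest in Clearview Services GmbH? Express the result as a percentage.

By parent–child attribution (R1), Kiran Quispe is treated as also owning Priya Quispe's interest in Bluewater Foods Inc, giving 67% + 26% = 93%.
By parent–child attribution (R1), Kiran Quispe is treated as owning Priya Quispe's 7% interest in Clearview Services GmbH.
Chain via Bluewater Foods Inc. (R2): 93% × 12% = 11.16% of Clearview Services GmbH.
Chain via Oakhollow Energy Co. (R2): 33% × 17% = 5.61% of Clearview Services GmbH.
Direct interest in Clearview Services GmbH: 7%.
Aggregating (R3): 11.16% + 5.61% + 7% = 23.77%.

23.77%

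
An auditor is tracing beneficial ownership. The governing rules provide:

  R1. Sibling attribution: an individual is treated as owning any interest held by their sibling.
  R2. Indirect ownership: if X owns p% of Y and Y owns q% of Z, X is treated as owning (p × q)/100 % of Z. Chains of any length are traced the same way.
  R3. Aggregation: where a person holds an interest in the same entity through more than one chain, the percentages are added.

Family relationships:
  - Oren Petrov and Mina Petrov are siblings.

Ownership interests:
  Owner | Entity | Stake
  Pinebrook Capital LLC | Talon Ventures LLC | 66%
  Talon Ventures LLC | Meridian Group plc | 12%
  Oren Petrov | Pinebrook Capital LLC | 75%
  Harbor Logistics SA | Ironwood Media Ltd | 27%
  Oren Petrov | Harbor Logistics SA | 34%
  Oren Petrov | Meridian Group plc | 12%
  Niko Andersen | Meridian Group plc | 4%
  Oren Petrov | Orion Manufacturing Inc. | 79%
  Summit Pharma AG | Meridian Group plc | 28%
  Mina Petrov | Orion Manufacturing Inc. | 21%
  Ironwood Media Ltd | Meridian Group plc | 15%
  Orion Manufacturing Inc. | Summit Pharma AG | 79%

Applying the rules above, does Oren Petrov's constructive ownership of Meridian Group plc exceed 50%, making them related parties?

By sibling attribution (R1), Oren Petrov is treated as also owning Mina Petrov's interest in Orion Manufacturing Inc, giving 79% + 21% = 100%.
Chain via Harbor Logistics SA → Ironwood Media Ltd (R2): 34% × 27% × 15% = 1.377% of Meridian Group plc.
Chain via Orion Manufacturing Inc. → Summit Pharma AG (R2): 100% × 79% × 28% = 22.12% of Meridian Group plc.
Chain via Pinebrook Capital LLC → Talon Ventures LLC (R2): 75% × 66% × 12% = 5.94% of Meridian Group plc.
Direct interest in Meridian Group plc: 12%.
Aggregating (R3): 1.377% + 22.12% + 5.94% + 12% = 41.437%.
41.437% does not exceed the 50% threshold, so Oren is not a related party to Meridian Group plc.

No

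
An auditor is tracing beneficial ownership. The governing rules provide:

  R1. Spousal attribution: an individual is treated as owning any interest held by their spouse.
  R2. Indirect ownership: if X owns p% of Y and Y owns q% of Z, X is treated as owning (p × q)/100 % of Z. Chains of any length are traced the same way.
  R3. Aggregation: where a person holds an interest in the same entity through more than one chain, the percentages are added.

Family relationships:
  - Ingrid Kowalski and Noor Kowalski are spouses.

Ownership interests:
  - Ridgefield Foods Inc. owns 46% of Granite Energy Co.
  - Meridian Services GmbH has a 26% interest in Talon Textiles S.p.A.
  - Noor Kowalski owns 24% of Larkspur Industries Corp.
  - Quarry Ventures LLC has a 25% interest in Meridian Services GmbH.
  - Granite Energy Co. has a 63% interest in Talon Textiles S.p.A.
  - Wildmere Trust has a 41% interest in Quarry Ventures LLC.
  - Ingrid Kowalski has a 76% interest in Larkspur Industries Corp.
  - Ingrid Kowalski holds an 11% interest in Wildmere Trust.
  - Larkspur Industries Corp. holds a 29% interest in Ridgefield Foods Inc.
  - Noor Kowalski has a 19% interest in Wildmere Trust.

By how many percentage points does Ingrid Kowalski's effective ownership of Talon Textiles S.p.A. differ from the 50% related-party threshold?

By spousal attribution (R1), Ingrid Kowalski is treated as also owning Noor Kowalski's interest in Larkspur Industries Corp, giving 76% + 24% = 100%.
By spousal attribution (R1), Ingrid Kowalski is treated as also owning Noor Kowalski's interest in Wildmere Trust, giving 11% + 19% = 30%.
Chain via Larkspur Industries Corp. → Ridgefield Foods Inc. → Granite Energy Co. (R2): 100% × 29% × 46% × 63% = 8.4042% of Talon Textiles S.p.A.
Chain via Wildmere Trust → Quarry Ventures LLC → Meridian Services GmbH (R2): 30% × 41% × 25% × 26% = 0.7995% of Talon Textiles S.p.A.
Aggregating (R3): 8.4042% + 0.7995% = 9.2037%.
9.2037% falls short of the 50% threshold by 40.7963 percentage points.

40.7963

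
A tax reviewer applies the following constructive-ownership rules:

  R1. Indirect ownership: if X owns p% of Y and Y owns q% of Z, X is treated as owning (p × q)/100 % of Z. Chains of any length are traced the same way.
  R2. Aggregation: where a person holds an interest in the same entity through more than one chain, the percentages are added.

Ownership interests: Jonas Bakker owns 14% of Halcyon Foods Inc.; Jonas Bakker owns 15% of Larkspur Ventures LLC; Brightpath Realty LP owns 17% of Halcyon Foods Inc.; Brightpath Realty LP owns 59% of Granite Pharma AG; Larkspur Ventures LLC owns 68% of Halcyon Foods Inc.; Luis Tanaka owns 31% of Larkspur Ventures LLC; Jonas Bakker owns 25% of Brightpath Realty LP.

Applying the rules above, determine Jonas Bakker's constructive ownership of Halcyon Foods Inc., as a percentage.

Chain via Larkspur Ventures LLC (R1): 15% × 68% = 10.2% of Halcyon Foods Inc.
Chain via Brightpath Realty LP (R1): 25% × 17% = 4.25% of Halcyon Foods Inc.
Direct interest in Halcyon Foods Inc: 14%.
Aggregating (R2): 10.2% + 4.25% + 14% = 28.45%.

28.45%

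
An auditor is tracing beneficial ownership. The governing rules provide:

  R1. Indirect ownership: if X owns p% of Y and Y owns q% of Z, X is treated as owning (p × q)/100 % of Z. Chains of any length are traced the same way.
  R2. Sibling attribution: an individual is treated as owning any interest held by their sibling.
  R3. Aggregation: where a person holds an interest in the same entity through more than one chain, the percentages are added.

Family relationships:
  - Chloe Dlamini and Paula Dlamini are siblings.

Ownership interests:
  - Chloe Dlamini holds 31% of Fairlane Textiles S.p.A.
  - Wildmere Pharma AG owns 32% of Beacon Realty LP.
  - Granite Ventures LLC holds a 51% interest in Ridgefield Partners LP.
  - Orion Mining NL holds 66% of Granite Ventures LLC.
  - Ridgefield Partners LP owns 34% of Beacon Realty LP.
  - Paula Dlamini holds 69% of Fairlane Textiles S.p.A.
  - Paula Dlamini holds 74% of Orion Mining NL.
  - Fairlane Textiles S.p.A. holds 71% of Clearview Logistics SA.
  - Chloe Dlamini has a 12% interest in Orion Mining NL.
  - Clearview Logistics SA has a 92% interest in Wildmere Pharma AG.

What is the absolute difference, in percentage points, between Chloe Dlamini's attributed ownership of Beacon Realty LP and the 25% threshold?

By sibling attribution (R2), Chloe Dlamini is treated as also owning Paula Dlamini's interest in Fairlane Textiles S.p.A, giving 31% + 69% = 100%.
By sibling attribution (R2), Chloe Dlamini is treated as also owning Paula Dlamini's interest in Orion Mining NL, giving 12% + 74% = 86%.
Chain via Fairlane Textiles S.p.A. → Clearview Logistics SA → Wildmere Pharma AG (R1): 100% × 71% × 92% × 32% = 20.9024% of Beacon Realty LP.
Chain via Orion Mining NL → Granite Ventures LLC → Ridgefield Partners LP (R1): 86% × 66% × 51% × 34% = 9.842184% of Beacon Realty LP.
Aggregating (R3): 20.9024% + 9.842184% = 30.744584%.
30.744584% exceeds the 25% threshold by 5.744584 percentage points.

5.744584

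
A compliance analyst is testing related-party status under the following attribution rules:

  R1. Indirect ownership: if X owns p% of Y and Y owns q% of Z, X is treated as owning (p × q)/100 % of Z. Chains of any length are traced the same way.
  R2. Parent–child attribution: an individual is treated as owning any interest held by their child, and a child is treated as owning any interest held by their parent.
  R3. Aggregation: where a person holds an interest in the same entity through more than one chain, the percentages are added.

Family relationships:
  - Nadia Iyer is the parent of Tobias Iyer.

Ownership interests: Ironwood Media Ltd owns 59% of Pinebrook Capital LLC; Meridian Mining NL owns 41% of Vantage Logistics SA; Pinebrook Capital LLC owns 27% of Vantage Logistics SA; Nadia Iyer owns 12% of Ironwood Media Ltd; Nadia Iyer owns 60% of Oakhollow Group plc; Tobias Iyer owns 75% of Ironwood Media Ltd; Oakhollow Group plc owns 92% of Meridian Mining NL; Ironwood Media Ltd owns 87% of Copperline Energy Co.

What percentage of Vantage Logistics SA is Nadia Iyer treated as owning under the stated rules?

36.4911%

By parent–child attribution (R2), Nadia Iyer is treated as also owning Tobias Iyer's interest in Ironwood Media Ltd, giving 12% + 75% = 87%.
Chain via Ironwood Media Ltd → Pinebrook Capital LLC (R1): 87% × 59% × 27% = 13.8591% of Vantage Logistics SA.
Chain via Oakhollow Group plc → Meridian Mining NL (R1): 60% × 92% × 41% = 22.632% of Vantage Logistics SA.
Aggregating (R3): 13.8591% + 22.632% = 36.4911%.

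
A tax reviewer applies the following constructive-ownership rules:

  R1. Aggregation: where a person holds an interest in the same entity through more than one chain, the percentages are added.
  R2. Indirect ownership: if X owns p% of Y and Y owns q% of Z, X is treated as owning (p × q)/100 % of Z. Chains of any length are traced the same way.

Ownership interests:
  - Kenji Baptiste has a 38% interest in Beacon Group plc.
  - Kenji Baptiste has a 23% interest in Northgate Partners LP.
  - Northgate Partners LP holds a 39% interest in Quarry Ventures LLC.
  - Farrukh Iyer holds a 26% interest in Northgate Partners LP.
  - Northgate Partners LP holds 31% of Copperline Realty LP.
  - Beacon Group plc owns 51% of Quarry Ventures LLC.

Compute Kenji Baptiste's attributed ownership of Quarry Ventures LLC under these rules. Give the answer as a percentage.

28.35%

Chain via Beacon Group plc (R2): 38% × 51% = 19.38% of Quarry Ventures LLC.
Chain via Northgate Partners LP (R2): 23% × 39% = 8.97% of Quarry Ventures LLC.
Aggregating (R1): 19.38% + 8.97% = 28.35%.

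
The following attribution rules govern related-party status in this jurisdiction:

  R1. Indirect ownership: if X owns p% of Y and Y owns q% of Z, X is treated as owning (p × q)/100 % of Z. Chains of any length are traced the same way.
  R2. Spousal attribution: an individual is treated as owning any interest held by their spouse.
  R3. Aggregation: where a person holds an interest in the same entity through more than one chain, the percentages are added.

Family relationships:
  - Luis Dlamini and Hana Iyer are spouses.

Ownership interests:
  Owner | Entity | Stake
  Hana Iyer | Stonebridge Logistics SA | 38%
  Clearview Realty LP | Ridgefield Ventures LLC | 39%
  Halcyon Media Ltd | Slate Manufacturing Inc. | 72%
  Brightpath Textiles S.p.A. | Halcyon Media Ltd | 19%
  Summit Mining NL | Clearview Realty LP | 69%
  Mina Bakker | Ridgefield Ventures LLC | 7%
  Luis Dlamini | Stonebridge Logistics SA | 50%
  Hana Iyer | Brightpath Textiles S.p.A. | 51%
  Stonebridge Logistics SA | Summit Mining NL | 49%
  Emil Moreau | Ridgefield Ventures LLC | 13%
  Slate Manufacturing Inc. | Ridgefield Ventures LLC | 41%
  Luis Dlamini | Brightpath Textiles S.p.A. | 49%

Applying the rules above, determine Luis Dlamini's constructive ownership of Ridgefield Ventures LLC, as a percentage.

By spousal attribution (R2), Luis Dlamini is treated as also owning Hana Iyer's interest in Brightpath Textiles S.p.A, giving 49% + 51% = 100%.
By spousal attribution (R2), Luis Dlamini is treated as also owning Hana Iyer's interest in Stonebridge Logistics SA, giving 50% + 38% = 88%.
Chain via Brightpath Textiles S.p.A. → Halcyon Media Ltd → Slate Manufacturing Inc. (R1): 100% × 19% × 72% × 41% = 5.6088% of Ridgefield Ventures LLC.
Chain via Stonebridge Logistics SA → Summit Mining NL → Clearview Realty LP (R1): 88% × 49% × 69% × 39% = 11.603592% of Ridgefield Ventures LLC.
Aggregating (R3): 5.6088% + 11.603592% = 17.212392%.

17.212392%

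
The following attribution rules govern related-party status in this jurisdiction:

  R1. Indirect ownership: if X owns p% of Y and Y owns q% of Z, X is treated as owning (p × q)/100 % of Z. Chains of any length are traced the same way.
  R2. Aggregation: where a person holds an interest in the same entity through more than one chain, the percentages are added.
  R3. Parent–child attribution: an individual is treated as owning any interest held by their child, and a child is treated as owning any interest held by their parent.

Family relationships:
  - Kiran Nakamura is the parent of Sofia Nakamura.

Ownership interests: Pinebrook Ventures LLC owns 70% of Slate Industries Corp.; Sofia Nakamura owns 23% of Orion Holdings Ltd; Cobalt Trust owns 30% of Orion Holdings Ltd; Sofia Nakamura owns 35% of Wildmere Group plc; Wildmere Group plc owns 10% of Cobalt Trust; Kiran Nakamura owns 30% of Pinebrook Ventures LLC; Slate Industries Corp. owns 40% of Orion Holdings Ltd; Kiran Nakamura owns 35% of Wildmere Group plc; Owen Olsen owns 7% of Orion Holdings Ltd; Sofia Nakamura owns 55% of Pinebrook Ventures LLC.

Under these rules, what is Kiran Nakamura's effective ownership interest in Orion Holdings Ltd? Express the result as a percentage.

48.9%

By parent–child attribution (R3), Kiran Nakamura is treated as also owning Sofia Nakamura's interest in Wildmere Group plc, giving 35% + 35% = 70%.
By parent–child attribution (R3), Kiran Nakamura is treated as also owning Sofia Nakamura's interest in Pinebrook Ventures LLC, giving 30% + 55% = 85%.
By parent–child attribution (R3), Kiran Nakamura is treated as owning Sofia Nakamura's 23% interest in Orion Holdings Ltd.
Chain via Wildmere Group plc → Cobalt Trust (R1): 70% × 10% × 30% = 2.1% of Orion Holdings Ltd.
Chain via Pinebrook Ventures LLC → Slate Industries Corp. (R1): 85% × 70% × 40% = 23.8% of Orion Holdings Ltd.
Direct interest in Orion Holdings Ltd: 23%.
Aggregating (R2): 2.1% + 23.8% + 23% = 48.9%.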